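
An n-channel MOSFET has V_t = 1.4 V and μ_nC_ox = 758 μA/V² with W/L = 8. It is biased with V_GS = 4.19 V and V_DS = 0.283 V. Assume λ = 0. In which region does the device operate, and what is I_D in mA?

k_n = μ_nC_ox · (W/L) = 6.064 mA/V².
V_ov = V_GS − V_t = 4.19 − 1.4 = 2.79 V.
Since V_DS = 0.283 V < V_ov = 2.79 V, the device is in the triode region.
I_D = k_n [V_ov · V_DS − ½ V_DS²] = 6.064 × [2.79 × 0.283 − 0.5 × 0.283²] = 4.55 mA.

Triode; I_D = 4.55 mA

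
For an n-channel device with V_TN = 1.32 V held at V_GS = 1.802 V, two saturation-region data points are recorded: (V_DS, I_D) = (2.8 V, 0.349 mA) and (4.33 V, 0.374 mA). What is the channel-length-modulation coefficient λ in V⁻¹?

λ = 0.0539 V⁻¹

With V_GS fixed, I_D ∝ (1 + λ V_DS) in saturation, so I_D2/I_D1 = (1 + λ V_DS2)/(1 + λ V_DS1).
0.374/0.349 = 1.072 = (1 + 4.33 λ)/(1 + 2.8 λ).
Solving: λ (I_D1 V_DS2 − I_D2 V_DS1) = I_D2 − I_D1, so λ = (0.374 − 0.349) / (0.349 × 4.33 − 0.374 × 2.8) = 0.025 / 0.464 = 0.0539 V⁻¹.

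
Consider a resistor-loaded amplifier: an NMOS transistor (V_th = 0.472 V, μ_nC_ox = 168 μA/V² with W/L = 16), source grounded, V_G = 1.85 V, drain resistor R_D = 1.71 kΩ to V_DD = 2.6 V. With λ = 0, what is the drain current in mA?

V_GS = V_G = 1.85 V, so V_ov = 1.85 − 0.472 = 1.38 V.
k_n = μ_nC_ox · (W/L) = 2.688 mA/V².
Assume saturation: I_D = ½ k_n V_ov² = 0.5 × 2.688 × 1.38² = 2.55 mA, giving V_DS = V_DD − I_D R_D = 2.6 − 2.55 × 1.71 = -1.76 V.
But -1.76 V < V_ov = 1.38 V, so the device is actually in triode.
In triode I_D = k_n[V_ov V_DS − ½ V_DS²] and I_D = (V_DD − V_DS)/R_D. Equating: 2.3 V_DS² − 7.334 V_DS + 2.6 = 0, giving V_DS = 0.406 V (the root below V_ov).
I_D = (2.6 − 0.406) / 1.71 = 1.28 mA.

I_D = 1.28 mA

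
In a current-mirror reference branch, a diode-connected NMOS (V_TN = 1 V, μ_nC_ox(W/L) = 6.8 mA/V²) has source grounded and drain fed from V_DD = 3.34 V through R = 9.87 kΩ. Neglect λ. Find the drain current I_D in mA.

I_D = 0.212 mA

With gate tied to drain, V_GS = V_DS ≥ V_GS − V_TN, so the device is in saturation.
KCL at the drain: ½ k_n (V_GS − V_TN)² = (V_DD − V_GS)/R.
Let x = V_GS − 1. Then 33.6 x² + x − 2.34 = 0, giving x = 0.25 V (positive root), so V_GS = 1.25 V.
I_D = (V_DD − V_GS)/R = (3.34 − 1.25) / 9.87 = 0.212 mA.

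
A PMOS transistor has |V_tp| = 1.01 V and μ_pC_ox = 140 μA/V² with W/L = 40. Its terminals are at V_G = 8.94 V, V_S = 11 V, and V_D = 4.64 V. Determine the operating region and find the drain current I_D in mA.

V_SG = V_S − V_G = 11 − 8.94 = 2.06 V; V_SD = V_S − V_D = 11 − 4.64 = 6.36 V.
k_p = μ_pC_ox · (W/L) = 5.6 mA/V².
V_ov = V_SG − |V_tp| = 2.06 − 1.01 = 1.05 V.
Since V_SD = 6.36 V ≥ V_ov = 1.05 V, the device is in saturation.
I_D = ½ k_p V_ov² = 0.5 × 5.6 × 1.05² = 3.09 mA.

Saturation; I_D = 3.09 mA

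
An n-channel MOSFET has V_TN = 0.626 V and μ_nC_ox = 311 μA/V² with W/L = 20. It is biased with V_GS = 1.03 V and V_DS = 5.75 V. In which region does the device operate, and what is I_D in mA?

k_n = μ_nC_ox · (W/L) = 6.22 mA/V².
V_ov = V_GS − V_TN = 1.03 − 0.626 = 0.404 V.
Since V_DS = 5.75 V ≥ V_ov = 0.404 V, the device is in saturation.
I_D = ½ k_n V_ov² = 0.5 × 6.22 × 0.404² = 0.508 mA.

Saturation; I_D = 0.508 mA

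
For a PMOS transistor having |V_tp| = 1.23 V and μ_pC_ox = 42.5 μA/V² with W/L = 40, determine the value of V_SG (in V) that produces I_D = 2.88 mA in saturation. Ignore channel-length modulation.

k_p = μ_pC_ox · (W/L) = 1.7 mA/V².
In saturation I_D = ½ k_p (V_SG − |V_tp|)², so V_SG − |V_tp| = √(2 I_D / k_p) = √(2 × 2.88 / 1.7) = 1.84 V.
V_SG = 1.23 + 1.84 = 3.07 V.

V_SG = 3.07 V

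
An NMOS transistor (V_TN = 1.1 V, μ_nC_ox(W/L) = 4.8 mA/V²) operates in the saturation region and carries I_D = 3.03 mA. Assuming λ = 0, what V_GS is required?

In saturation I_D = ½ k_n (V_GS − V_TN)², so V_GS − V_TN = √(2 I_D / k_n) = √(2 × 3.03 / 4.8) = 1.12 V.
V_GS = 1.1 + 1.12 = 2.22 V.

V_GS = 2.22 V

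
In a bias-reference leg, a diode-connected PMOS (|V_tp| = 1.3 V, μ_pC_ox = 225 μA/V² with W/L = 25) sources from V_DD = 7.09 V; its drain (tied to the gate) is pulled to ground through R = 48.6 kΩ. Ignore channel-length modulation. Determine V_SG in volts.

With gate tied to drain, V_SG = V_SD ≥ V_SG − |V_tp|, so the device is in saturation.
k_p = μ_pC_ox · (W/L) = 5.625 mA/V².
KCL at the drain: ½ k_p (V_SG − |V_tp|)² = (V_DD − V_SG)/R.
Let x = V_SG − 1.3. Then 137 x² + x − 5.79 = 0, giving x = 0.202 V (positive root), so V_SG = 1.5 V.
I_D = (V_DD − V_SG)/R = (7.09 − 1.5) / 48.6 = 0.115 mA.

V_SG = 1.50 V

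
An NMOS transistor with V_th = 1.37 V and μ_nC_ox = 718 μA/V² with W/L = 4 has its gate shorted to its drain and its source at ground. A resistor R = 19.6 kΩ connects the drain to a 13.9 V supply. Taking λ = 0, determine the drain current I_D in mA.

I_D = 0.606 mA

With gate tied to drain, V_GS = V_DS ≥ V_GS − V_th, so the device is in saturation.
k_n = μ_nC_ox · (W/L) = 2.872 mA/V².
KCL at the drain: ½ k_n (V_GS − V_th)² = (V_DD − V_GS)/R.
Let x = V_GS − 1.37. Then 28.1 x² + x − 12.53 = 0, giving x = 0.65 V (positive root), so V_GS = 2.02 V.
I_D = (V_DD − V_GS)/R = (13.9 − 2.02) / 19.6 = 0.606 mA.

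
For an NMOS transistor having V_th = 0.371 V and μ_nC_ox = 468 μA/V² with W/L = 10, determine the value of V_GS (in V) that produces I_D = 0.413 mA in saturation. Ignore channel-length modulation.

V_GS = 0.791 V

k_n = μ_nC_ox · (W/L) = 4.68 mA/V².
In saturation I_D = ½ k_n (V_GS − V_th)², so V_GS − V_th = √(2 I_D / k_n) = √(2 × 0.413 / 4.68) = 0.42 V.
V_GS = 0.371 + 0.42 = 0.791 V.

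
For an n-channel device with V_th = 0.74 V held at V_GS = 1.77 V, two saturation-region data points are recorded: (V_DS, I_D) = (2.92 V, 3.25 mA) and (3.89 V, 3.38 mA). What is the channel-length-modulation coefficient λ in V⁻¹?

With V_GS fixed, I_D ∝ (1 + λ V_DS) in saturation, so I_D2/I_D1 = (1 + λ V_DS2)/(1 + λ V_DS1).
3.38/3.25 = 1.04 = (1 + 3.89 λ)/(1 + 2.92 λ).
Solving: λ (I_D1 V_DS2 − I_D2 V_DS1) = I_D2 − I_D1, so λ = (3.38 − 3.25) / (3.25 × 3.89 − 3.38 × 2.92) = 0.13 / 2.77 = 0.0469 V⁻¹.

λ = 0.0469 V⁻¹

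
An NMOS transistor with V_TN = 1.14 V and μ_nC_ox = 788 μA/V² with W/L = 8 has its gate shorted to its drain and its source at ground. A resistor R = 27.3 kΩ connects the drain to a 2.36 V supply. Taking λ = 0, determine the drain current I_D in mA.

With gate tied to drain, V_GS = V_DS ≥ V_GS − V_TN, so the device is in saturation.
k_n = μ_nC_ox · (W/L) = 6.304 mA/V².
KCL at the drain: ½ k_n (V_GS − V_TN)² = (V_DD − V_GS)/R.
Let x = V_GS − 1.14. Then 86 x² + x − 1.22 = 0, giving x = 0.113 V (positive root), so V_GS = 1.25 V.
I_D = (V_DD − V_GS)/R = (2.36 − 1.25) / 27.3 = 0.0405 mA.

I_D = 0.0405 mA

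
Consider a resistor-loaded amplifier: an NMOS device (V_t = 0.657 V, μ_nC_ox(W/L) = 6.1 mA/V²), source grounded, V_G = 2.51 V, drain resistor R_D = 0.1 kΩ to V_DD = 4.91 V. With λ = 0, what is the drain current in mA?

I_D = 10.5 mA

V_GS = V_G = 2.51 V, so V_ov = 2.51 − 0.657 = 1.85 V.
Assume saturation: I_D = ½ k_n V_ov² = 0.5 × 6.1 × 1.85² = 10.5 mA, giving V_DS = V_DD − I_D R_D = 4.91 − 10.5 × 0.1 = 3.86 V.
V_DS = 3.86 V ≥ V_ov = 1.85 V, confirming saturation.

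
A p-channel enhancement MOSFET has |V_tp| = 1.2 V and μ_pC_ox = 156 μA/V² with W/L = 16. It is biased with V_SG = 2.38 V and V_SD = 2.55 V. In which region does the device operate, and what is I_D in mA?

Saturation; I_D = 1.74 mA

k_p = μ_pC_ox · (W/L) = 2.496 mA/V².
V_ov = V_SG − |V_tp| = 2.38 − 1.2 = 1.18 V.
Since V_SD = 2.55 V ≥ V_ov = 1.18 V, the device is in saturation.
I_D = ½ k_p V_ov² = 0.5 × 2.496 × 1.18² = 1.74 mA.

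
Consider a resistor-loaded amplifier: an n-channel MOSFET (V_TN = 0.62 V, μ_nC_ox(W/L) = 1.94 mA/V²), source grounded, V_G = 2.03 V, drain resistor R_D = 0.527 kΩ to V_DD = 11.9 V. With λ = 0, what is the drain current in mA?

I_D = 1.93 mA

V_GS = V_G = 2.03 V, so V_ov = 2.03 − 0.62 = 1.41 V.
Assume saturation: I_D = ½ k_n V_ov² = 0.5 × 1.94 × 1.41² = 1.93 mA, giving V_DS = V_DD − I_D R_D = 11.9 − 1.93 × 0.527 = 10.9 V.
V_DS = 10.9 V ≥ V_ov = 1.41 V, confirming saturation.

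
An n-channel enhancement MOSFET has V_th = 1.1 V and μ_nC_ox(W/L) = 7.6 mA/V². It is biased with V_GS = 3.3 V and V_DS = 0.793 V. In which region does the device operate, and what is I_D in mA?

V_ov = V_GS − V_th = 3.3 − 1.1 = 2.2 V.
Since V_DS = 0.793 V < V_ov = 2.2 V, the device is in the triode region.
I_D = k_n [V_ov · V_DS − ½ V_DS²] = 7.6 × [2.2 × 0.793 − 0.5 × 0.793²] = 10.9 mA.

Triode; I_D = 10.9 mA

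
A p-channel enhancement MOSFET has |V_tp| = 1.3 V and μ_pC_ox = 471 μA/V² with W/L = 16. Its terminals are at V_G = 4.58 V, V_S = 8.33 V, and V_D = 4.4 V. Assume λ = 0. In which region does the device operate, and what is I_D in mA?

V_SG = V_S − V_G = 8.33 − 4.58 = 3.75 V; V_SD = V_S − V_D = 8.33 − 4.4 = 3.93 V.
k_p = μ_pC_ox · (W/L) = 7.536 mA/V².
V_ov = V_SG − |V_tp| = 3.75 − 1.3 = 2.45 V.
Since V_SD = 3.93 V ≥ V_ov = 2.45 V, the device is in saturation.
I_D = ½ k_p V_ov² = 0.5 × 7.536 × 2.45² = 22.6 mA.

Saturation; I_D = 22.6 mA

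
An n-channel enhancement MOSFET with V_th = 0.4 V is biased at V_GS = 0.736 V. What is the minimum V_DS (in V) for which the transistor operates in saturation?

V_DS,sat = 0.336 V

The boundary between triode and saturation is V_DS = V_GS − V_th = V_ov.
V_ov = 0.736 − 0.4 = 0.336 V.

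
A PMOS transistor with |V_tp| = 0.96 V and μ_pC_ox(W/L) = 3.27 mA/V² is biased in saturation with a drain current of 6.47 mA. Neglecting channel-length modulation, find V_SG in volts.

V_SG = 2.95 V

In saturation I_D = ½ k_p (V_SG − |V_tp|)², so V_SG − |V_tp| = √(2 I_D / k_p) = √(2 × 6.47 / 3.27) = 1.99 V.
V_SG = 0.96 + 1.99 = 2.95 V.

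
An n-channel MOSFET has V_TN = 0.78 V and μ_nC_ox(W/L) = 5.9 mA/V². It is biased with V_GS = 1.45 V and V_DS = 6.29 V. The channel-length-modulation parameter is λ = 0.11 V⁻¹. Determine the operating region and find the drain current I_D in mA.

V_ov = V_GS − V_TN = 1.45 − 0.78 = 0.67 V.
Since V_DS = 6.29 V ≥ V_ov = 0.67 V, the device is in saturation.
I_D = ½ k_n V_ov² (1 + λ V_DS) = 0.5 × 5.9 × 0.67² × (1 + 0.11 × 6.29) = 2.24 mA.

Saturation; I_D = 2.24 mA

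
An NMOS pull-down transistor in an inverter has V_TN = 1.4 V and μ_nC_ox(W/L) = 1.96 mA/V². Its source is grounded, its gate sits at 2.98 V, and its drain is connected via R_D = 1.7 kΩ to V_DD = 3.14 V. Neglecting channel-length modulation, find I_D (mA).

I_D = 1.50 mA

V_GS = V_G = 2.98 V, so V_ov = 2.98 − 1.4 = 1.58 V.
Assume saturation: I_D = ½ k_n V_ov² = 0.5 × 1.96 × 1.58² = 2.45 mA, giving V_DS = V_DD − I_D R_D = 3.14 − 2.45 × 1.7 = -1.02 V.
But -1.02 V < V_ov = 1.58 V, so the device is actually in triode.
In triode I_D = k_n[V_ov V_DS − ½ V_DS²] and I_D = (V_DD − V_DS)/R_D. Equating: 1.67 V_DS² − 6.265 V_DS + 3.14 = 0, giving V_DS = 0.596 V (the root below V_ov).
I_D = (3.14 − 0.596) / 1.7 = 1.5 mA.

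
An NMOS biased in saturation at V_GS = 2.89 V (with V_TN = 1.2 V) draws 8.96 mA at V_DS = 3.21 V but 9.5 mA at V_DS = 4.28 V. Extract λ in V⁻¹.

With V_GS fixed, I_D ∝ (1 + λ V_DS) in saturation, so I_D2/I_D1 = (1 + λ V_DS2)/(1 + λ V_DS1).
9.5/8.96 = 1.06 = (1 + 4.28 λ)/(1 + 3.21 λ).
Solving: λ (I_D1 V_DS2 − I_D2 V_DS1) = I_D2 − I_D1, so λ = (9.5 − 8.96) / (8.96 × 4.28 − 9.5 × 3.21) = 0.54 / 7.85 = 0.0688 V⁻¹.

λ = 0.0688 V⁻¹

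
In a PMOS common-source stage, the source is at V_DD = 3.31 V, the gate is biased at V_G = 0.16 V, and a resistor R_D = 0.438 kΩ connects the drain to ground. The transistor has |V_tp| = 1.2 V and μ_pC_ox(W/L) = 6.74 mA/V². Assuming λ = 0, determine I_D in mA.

V_SG = V_DD − V_G = 3.31 − 0.16 = 3.15 V, so V_ov = 3.15 − 1.2 = 1.95 V.
Assume saturation: I_D = ½ k_p V_ov² = 0.5 × 6.74 × 1.95² = 12.8 mA, giving V_SD = V_DD − I_D R_D = 3.31 − 12.8 × 0.438 = -2.3 V.
But -2.3 V < V_ov = 1.95 V, so the device is actually in triode.
In triode I_D = k_p[V_ov V_SD − ½ V_SD²] and I_D = (V_DD − V_SD)/R_D. Equating: 1.48 V_SD² − 6.757 V_SD + 3.31 = 0, giving V_SD = 0.558 V (the root below V_ov).
I_D = (3.31 − 0.558) / 0.438 = 6.28 mA.

I_D = 6.28 mA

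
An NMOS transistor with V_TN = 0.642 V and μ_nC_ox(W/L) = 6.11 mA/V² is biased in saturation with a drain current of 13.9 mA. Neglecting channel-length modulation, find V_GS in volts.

V_GS = 2.78 V

In saturation I_D = ½ k_n (V_GS − V_TN)², so V_GS − V_TN = √(2 I_D / k_n) = √(2 × 13.9 / 6.11) = 2.13 V.
V_GS = 0.642 + 2.13 = 2.78 V.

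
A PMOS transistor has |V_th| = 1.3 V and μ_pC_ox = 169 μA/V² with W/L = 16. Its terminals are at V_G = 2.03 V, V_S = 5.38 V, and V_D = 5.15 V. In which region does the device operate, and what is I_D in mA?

V_SG = V_S − V_G = 5.38 − 2.03 = 3.35 V; V_SD = V_S − V_D = 5.38 − 5.15 = 0.23 V.
k_p = μ_pC_ox · (W/L) = 2.704 mA/V².
V_ov = V_SG − |V_th| = 3.35 − 1.3 = 2.05 V.
Since V_SD = 0.23 V < V_ov = 2.05 V, the device is in the triode region.
I_D = k_p [V_ov · V_SD − ½ V_SD²] = 2.704 × [2.05 × 0.23 − 0.5 × 0.23²] = 1.2 mA.

Triode; I_D = 1.20 mA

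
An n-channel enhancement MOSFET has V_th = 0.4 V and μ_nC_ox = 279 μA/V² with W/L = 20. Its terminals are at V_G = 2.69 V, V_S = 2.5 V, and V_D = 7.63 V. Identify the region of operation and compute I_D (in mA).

Cutoff; I_D = 0 mA

V_GS = V_G − V_S = 2.69 − 2.5 = 0.19 V; V_DS = V_D − V_S = 7.63 − 2.5 = 5.13 V.
V_GS = 0.19 V < V_th = 0.4 V, so the transistor is in cutoff.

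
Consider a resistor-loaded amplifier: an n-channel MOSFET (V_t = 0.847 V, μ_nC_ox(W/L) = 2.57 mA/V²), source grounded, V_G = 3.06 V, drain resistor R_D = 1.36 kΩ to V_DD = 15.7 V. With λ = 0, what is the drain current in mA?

V_GS = V_G = 3.06 V, so V_ov = 3.06 − 0.847 = 2.21 V.
Assume saturation: I_D = ½ k_n V_ov² = 0.5 × 2.57 × 2.21² = 6.29 mA, giving V_DS = V_DD − I_D R_D = 15.7 − 6.29 × 1.36 = 7.14 V.
V_DS = 7.14 V ≥ V_ov = 2.21 V, confirming saturation.

I_D = 6.29 mA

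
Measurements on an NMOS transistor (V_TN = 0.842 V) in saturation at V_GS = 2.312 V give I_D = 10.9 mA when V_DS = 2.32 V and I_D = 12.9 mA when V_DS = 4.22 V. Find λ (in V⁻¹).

λ = 0.124 V⁻¹

With V_GS fixed, I_D ∝ (1 + λ V_DS) in saturation, so I_D2/I_D1 = (1 + λ V_DS2)/(1 + λ V_DS1).
12.9/10.9 = 1.183 = (1 + 4.22 λ)/(1 + 2.32 λ).
Solving: λ (I_D1 V_DS2 − I_D2 V_DS1) = I_D2 − I_D1, so λ = (12.9 − 10.9) / (10.9 × 4.22 − 12.9 × 2.32) = 2 / 16.1 = 0.124 V⁻¹.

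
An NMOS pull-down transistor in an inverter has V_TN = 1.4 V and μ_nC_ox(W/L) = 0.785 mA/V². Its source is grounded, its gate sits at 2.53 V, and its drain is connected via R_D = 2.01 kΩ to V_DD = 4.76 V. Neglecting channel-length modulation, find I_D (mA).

V_GS = V_G = 2.53 V, so V_ov = 2.53 − 1.4 = 1.13 V.
Assume saturation: I_D = ½ k_n V_ov² = 0.5 × 0.785 × 1.13² = 0.501 mA, giving V_DS = V_DD − I_D R_D = 4.76 − 0.501 × 2.01 = 3.75 V.
V_DS = 3.75 V ≥ V_ov = 1.13 V, confirming saturation.

I_D = 0.501 mA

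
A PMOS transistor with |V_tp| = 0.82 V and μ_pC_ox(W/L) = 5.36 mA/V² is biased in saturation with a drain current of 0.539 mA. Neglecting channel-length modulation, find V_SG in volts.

V_SG = 1.27 V

In saturation I_D = ½ k_p (V_SG − |V_tp|)², so V_SG − |V_tp| = √(2 I_D / k_p) = √(2 × 0.539 / 5.36) = 0.448 V.
V_SG = 0.82 + 0.448 = 1.27 V.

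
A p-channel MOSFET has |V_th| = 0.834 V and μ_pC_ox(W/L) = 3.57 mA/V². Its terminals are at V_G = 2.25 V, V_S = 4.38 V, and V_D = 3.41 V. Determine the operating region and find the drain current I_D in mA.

Triode; I_D = 2.81 mA

V_SG = V_S − V_G = 4.38 − 2.25 = 2.13 V; V_SD = V_S − V_D = 4.38 − 3.41 = 0.97 V.
V_ov = V_SG − |V_th| = 2.13 − 0.834 = 1.3 V.
Since V_SD = 0.97 V < V_ov = 1.3 V, the device is in the triode region.
I_D = k_p [V_ov · V_SD − ½ V_SD²] = 3.57 × [1.3 × 0.97 − 0.5 × 0.97²] = 2.81 mA.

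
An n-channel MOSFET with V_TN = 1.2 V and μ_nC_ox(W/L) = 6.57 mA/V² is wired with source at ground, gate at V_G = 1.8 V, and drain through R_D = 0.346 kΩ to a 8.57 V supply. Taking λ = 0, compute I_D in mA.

V_GS = V_G = 1.8 V, so V_ov = 1.8 − 1.2 = 0.6 V.
Assume saturation: I_D = ½ k_n V_ov² = 0.5 × 6.57 × 0.6² = 1.18 mA, giving V_DS = V_DD − I_D R_D = 8.57 − 1.18 × 0.346 = 8.16 V.
V_DS = 8.16 V ≥ V_ov = 0.6 V, confirming saturation.

I_D = 1.18 mA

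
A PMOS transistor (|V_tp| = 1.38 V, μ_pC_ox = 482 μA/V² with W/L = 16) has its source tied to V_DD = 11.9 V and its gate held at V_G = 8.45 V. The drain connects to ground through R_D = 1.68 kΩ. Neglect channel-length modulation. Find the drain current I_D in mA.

I_D = 6.80 mA

V_SG = V_DD − V_G = 11.9 − 8.45 = 3.45 V, so V_ov = 3.45 − 1.38 = 2.07 V.
k_p = μ_pC_ox · (W/L) = 7.712 mA/V².
Assume saturation: I_D = ½ k_p V_ov² = 0.5 × 7.712 × 2.07² = 16.5 mA, giving V_SD = V_DD − I_D R_D = 11.9 − 16.5 × 1.68 = -15.9 V.
But -15.9 V < V_ov = 2.07 V, so the device is actually in triode.
In triode I_D = k_p[V_ov V_SD − ½ V_SD²] and I_D = (V_DD − V_SD)/R_D. Equating: 6.48 V_SD² − 27.82 V_SD + 11.9 = 0, giving V_SD = 0.482 V (the root below V_ov).
I_D = (11.9 − 0.482) / 1.68 = 6.8 mA.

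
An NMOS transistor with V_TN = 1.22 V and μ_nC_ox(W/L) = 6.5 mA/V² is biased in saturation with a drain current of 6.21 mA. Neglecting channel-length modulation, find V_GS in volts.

V_GS = 2.60 V

In saturation I_D = ½ k_n (V_GS − V_TN)², so V_GS − V_TN = √(2 I_D / k_n) = √(2 × 6.21 / 6.5) = 1.38 V.
V_GS = 1.22 + 1.38 = 2.6 V.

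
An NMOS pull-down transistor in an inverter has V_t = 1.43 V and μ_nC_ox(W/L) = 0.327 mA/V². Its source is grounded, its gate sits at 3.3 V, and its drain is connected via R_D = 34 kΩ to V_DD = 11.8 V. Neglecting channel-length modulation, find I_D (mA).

V_GS = V_G = 3.3 V, so V_ov = 3.3 − 1.43 = 1.87 V.
Assume saturation: I_D = ½ k_n V_ov² = 0.5 × 0.327 × 1.87² = 0.572 mA, giving V_DS = V_DD − I_D R_D = 11.8 − 0.572 × 34 = -7.64 V.
But -7.64 V < V_ov = 1.87 V, so the device is actually in triode.
In triode I_D = k_n[V_ov V_DS − ½ V_DS²] and I_D = (V_DD − V_DS)/R_D. Equating: 5.56 V_DS² − 21.79 V_DS + 11.8 = 0, giving V_DS = 0.649 V (the root below V_ov).
I_D = (11.8 − 0.649) / 34 = 0.328 mA.

I_D = 0.328 mA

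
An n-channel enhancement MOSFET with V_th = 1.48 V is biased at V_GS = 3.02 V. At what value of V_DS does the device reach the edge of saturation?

The boundary between triode and saturation is V_DS = V_GS − V_th = V_ov.
V_ov = 3.02 − 1.48 = 1.54 V.

V_DS,sat = 1.54 V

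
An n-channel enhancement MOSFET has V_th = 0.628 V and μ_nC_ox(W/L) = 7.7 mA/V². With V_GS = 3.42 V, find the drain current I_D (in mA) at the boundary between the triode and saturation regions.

At the boundary V_DS = V_ov = V_GS − V_th = 3.42 − 0.628 = 2.79 V.
I_D = ½ k_n V_ov² = 0.5 × 7.7 × 2.79² = 30 mA.

I_D = 30.0 mA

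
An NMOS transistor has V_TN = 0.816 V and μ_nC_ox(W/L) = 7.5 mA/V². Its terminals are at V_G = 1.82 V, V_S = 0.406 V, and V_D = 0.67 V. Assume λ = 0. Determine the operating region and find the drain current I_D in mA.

V_GS = V_G − V_S = 1.82 − 0.406 = 1.41 V; V_DS = V_D − V_S = 0.67 − 0.406 = 0.264 V.
V_ov = V_GS − V_TN = 1.41 − 0.816 = 0.598 V.
Since V_DS = 0.264 V < V_ov = 0.598 V, the device is in the triode region.
I_D = k_n [V_ov · V_DS − ½ V_DS²] = 7.5 × [0.598 × 0.264 − 0.5 × 0.264²] = 0.923 mA.

Triode; I_D = 0.923 mA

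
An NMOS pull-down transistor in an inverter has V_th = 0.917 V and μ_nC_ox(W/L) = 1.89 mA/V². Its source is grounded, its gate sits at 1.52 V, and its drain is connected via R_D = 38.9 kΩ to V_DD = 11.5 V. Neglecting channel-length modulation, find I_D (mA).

V_GS = V_G = 1.52 V, so V_ov = 1.52 − 0.917 = 0.603 V.
Assume saturation: I_D = ½ k_n V_ov² = 0.5 × 1.89 × 0.603² = 0.344 mA, giving V_DS = V_DD − I_D R_D = 11.5 − 0.344 × 38.9 = -1.87 V.
But -1.87 V < V_ov = 0.603 V, so the device is actually in triode.
In triode I_D = k_n[V_ov V_DS − ½ V_DS²] and I_D = (V_DD − V_DS)/R_D. Equating: 36.8 V_DS² − 45.33 V_DS + 11.5 = 0, giving V_DS = 0.357 V (the root below V_ov).
I_D = (11.5 − 0.357) / 38.9 = 0.286 mA.

I_D = 0.286 mA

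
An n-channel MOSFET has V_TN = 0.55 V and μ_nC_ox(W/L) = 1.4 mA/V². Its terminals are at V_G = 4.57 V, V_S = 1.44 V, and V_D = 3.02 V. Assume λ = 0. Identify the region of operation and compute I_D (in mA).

Triode; I_D = 3.96 mA

V_GS = V_G − V_S = 4.57 − 1.44 = 3.13 V; V_DS = V_D − V_S = 3.02 − 1.44 = 1.58 V.
V_ov = V_GS − V_TN = 3.13 − 0.55 = 2.58 V.
Since V_DS = 1.58 V < V_ov = 2.58 V, the device is in the triode region.
I_D = k_n [V_ov · V_DS − ½ V_DS²] = 1.4 × [2.58 × 1.58 − 0.5 × 1.58²] = 3.96 mA.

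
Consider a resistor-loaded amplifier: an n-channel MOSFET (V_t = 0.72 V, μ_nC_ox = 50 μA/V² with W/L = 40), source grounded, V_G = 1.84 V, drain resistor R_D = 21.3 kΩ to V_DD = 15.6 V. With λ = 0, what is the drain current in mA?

V_GS = V_G = 1.84 V, so V_ov = 1.84 − 0.72 = 1.12 V.
k_n = μ_nC_ox · (W/L) = 2 mA/V².
Assume saturation: I_D = ½ k_n V_ov² = 0.5 × 2 × 1.12² = 1.25 mA, giving V_DS = V_DD − I_D R_D = 15.6 − 1.25 × 21.3 = -11.1 V.
But -11.1 V < V_ov = 1.12 V, so the device is actually in triode.
In triode I_D = k_n[V_ov V_DS − ½ V_DS²] and I_D = (V_DD − V_DS)/R_D. Equating: 21.3 V_DS² − 48.71 V_DS + 15.6 = 0, giving V_DS = 0.385 V (the root below V_ov).
I_D = (15.6 − 0.385) / 21.3 = 0.714 mA.

I_D = 0.714 mA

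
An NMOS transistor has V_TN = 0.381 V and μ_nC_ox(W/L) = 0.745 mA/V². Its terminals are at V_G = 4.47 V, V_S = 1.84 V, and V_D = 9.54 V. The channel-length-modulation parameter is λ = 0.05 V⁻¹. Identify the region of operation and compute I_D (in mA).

Saturation; I_D = 2.61 mA

V_GS = V_G − V_S = 4.47 − 1.84 = 2.63 V; V_DS = V_D − V_S = 9.54 − 1.84 = 7.7 V.
V_ov = V_GS − V_TN = 2.63 − 0.381 = 2.25 V.
Since V_DS = 7.7 V ≥ V_ov = 2.25 V, the device is in saturation.
I_D = ½ k_n V_ov² (1 + λ V_DS) = 0.5 × 0.745 × 2.25² × (1 + 0.05 × 7.7) = 2.61 mA.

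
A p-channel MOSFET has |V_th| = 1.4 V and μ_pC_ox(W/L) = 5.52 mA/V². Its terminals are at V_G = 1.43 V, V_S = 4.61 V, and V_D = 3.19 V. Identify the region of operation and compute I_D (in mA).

V_SG = V_S − V_G = 4.61 − 1.43 = 3.18 V; V_SD = V_S − V_D = 4.61 − 3.19 = 1.42 V.
V_ov = V_SG − |V_th| = 3.18 − 1.4 = 1.78 V.
Since V_SD = 1.42 V < V_ov = 1.78 V, the device is in the triode region.
I_D = k_p [V_ov · V_SD − ½ V_SD²] = 5.52 × [1.78 × 1.42 − 0.5 × 1.42²] = 8.39 mA.

Triode; I_D = 8.39 mA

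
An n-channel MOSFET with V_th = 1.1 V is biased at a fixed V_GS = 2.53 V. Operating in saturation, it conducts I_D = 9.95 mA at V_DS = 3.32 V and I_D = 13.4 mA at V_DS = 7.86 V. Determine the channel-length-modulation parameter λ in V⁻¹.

λ = 0.102 V⁻¹

With V_GS fixed, I_D ∝ (1 + λ V_DS) in saturation, so I_D2/I_D1 = (1 + λ V_DS2)/(1 + λ V_DS1).
13.4/9.95 = 1.347 = (1 + 7.86 λ)/(1 + 3.32 λ).
Solving: λ (I_D1 V_DS2 − I_D2 V_DS1) = I_D2 − I_D1, so λ = (13.4 − 9.95) / (9.95 × 7.86 − 13.4 × 3.32) = 3.45 / 33.7 = 0.102 V⁻¹.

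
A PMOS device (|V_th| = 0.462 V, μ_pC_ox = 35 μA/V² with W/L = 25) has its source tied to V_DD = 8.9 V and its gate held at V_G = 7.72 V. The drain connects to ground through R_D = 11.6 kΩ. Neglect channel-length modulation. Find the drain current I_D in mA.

V_SG = V_DD − V_G = 8.9 − 7.72 = 1.18 V, so V_ov = 1.18 − 0.462 = 0.718 V.
k_p = μ_pC_ox · (W/L) = 0.875 mA/V².
Assume saturation: I_D = ½ k_p V_ov² = 0.5 × 0.875 × 0.718² = 0.226 mA, giving V_SD = V_DD − I_D R_D = 8.9 − 0.226 × 11.6 = 6.28 V.
V_SD = 6.28 V ≥ V_ov = 0.718 V, confirming saturation.

I_D = 0.226 mA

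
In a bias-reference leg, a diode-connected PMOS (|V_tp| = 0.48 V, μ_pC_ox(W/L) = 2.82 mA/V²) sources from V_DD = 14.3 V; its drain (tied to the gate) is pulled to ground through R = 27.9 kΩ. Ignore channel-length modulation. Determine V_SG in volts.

With gate tied to drain, V_SG = V_SD ≥ V_SG − |V_tp|, so the device is in saturation.
KCL at the drain: ½ k_p (V_SG − |V_tp|)² = (V_DD − V_SG)/R.
Let x = V_SG − 0.48. Then 39.3 x² + x − 13.82 = 0, giving x = 0.58 V (positive root), so V_SG = 1.06 V.
I_D = (V_DD − V_SG)/R = (14.3 − 1.06) / 27.9 = 0.475 mA.

V_SG = 1.06 V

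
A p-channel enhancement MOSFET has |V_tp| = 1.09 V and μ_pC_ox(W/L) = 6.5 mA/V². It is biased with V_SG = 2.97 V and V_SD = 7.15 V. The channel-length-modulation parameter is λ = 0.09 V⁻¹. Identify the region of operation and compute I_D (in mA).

Saturation; I_D = 18.9 mA

V_ov = V_SG − |V_tp| = 2.97 − 1.09 = 1.88 V.
Since V_SD = 7.15 V ≥ V_ov = 1.88 V, the device is in saturation.
I_D = ½ k_p V_ov² (1 + λ V_SD) = 0.5 × 6.5 × 1.88² × (1 + 0.09 × 7.15) = 18.9 mA.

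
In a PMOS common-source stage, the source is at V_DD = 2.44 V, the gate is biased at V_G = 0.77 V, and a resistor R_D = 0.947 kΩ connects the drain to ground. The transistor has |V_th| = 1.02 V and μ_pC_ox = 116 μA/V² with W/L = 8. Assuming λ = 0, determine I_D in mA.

I_D = 0.196 mA

V_SG = V_DD − V_G = 2.44 − 0.77 = 1.67 V, so V_ov = 1.67 − 1.02 = 0.65 V.
k_p = μ_pC_ox · (W/L) = 0.928 mA/V².
Assume saturation: I_D = ½ k_p V_ov² = 0.5 × 0.928 × 0.65² = 0.196 mA, giving V_SD = V_DD − I_D R_D = 2.44 − 0.196 × 0.947 = 2.25 V.
V_SD = 2.25 V ≥ V_ov = 0.65 V, confirming saturation.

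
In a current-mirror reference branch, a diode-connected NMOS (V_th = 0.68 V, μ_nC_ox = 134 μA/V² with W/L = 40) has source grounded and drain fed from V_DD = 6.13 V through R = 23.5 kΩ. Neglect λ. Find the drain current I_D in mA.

I_D = 0.220 mA

With gate tied to drain, V_GS = V_DS ≥ V_GS − V_th, so the device is in saturation.
k_n = μ_nC_ox · (W/L) = 5.36 mA/V².
KCL at the drain: ½ k_n (V_GS − V_th)² = (V_DD − V_GS)/R.
Let x = V_GS − 0.68. Then 63 x² + x − 5.45 = 0, giving x = 0.286 V (positive root), so V_GS = 0.966 V.
I_D = (V_DD − V_GS)/R = (6.13 − 0.966) / 23.5 = 0.22 mA.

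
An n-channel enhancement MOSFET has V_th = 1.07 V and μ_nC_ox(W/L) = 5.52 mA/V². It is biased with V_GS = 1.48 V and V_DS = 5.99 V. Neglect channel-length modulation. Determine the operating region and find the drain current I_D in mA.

Saturation; I_D = 0.464 mA

V_ov = V_GS − V_th = 1.48 − 1.07 = 0.41 V.
Since V_DS = 5.99 V ≥ V_ov = 0.41 V, the device is in saturation.
I_D = ½ k_n V_ov² = 0.5 × 5.52 × 0.41² = 0.464 mA.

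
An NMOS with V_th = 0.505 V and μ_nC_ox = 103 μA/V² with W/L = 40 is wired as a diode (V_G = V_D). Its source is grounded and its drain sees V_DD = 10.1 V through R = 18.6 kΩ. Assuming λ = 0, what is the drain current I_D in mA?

With gate tied to drain, V_GS = V_DS ≥ V_GS − V_th, so the device is in saturation.
k_n = μ_nC_ox · (W/L) = 4.12 mA/V².
KCL at the drain: ½ k_n (V_GS − V_th)² = (V_DD − V_GS)/R.
Let x = V_GS − 0.505. Then 38.3 x² + x − 9.595 = 0, giving x = 0.488 V (positive root), so V_GS = 0.993 V.
I_D = (V_DD − V_GS)/R = (10.1 − 0.993) / 18.6 = 0.49 mA.

I_D = 0.490 mA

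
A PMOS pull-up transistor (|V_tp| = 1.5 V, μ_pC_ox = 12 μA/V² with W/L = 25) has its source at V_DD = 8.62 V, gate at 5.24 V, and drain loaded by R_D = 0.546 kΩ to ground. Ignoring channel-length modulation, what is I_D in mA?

V_SG = V_DD − V_G = 8.62 − 5.24 = 3.38 V, so V_ov = 3.38 − 1.5 = 1.88 V.
k_p = μ_pC_ox · (W/L) = 0.3 mA/V².
Assume saturation: I_D = ½ k_p V_ov² = 0.5 × 0.3 × 1.88² = 0.53 mA, giving V_SD = V_DD − I_D R_D = 8.62 − 0.53 × 0.546 = 8.33 V.
V_SD = 8.33 V ≥ V_ov = 1.88 V, confirming saturation.

I_D = 0.530 mA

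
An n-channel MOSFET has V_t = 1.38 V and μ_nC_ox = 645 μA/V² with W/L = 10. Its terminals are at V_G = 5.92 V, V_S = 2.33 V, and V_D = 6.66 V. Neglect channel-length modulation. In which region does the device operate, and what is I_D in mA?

Saturation; I_D = 15.8 mA

V_GS = V_G − V_S = 5.92 − 2.33 = 3.59 V; V_DS = V_D − V_S = 6.66 − 2.33 = 4.33 V.
k_n = μ_nC_ox · (W/L) = 6.45 mA/V².
V_ov = V_GS − V_t = 3.59 − 1.38 = 2.21 V.
Since V_DS = 4.33 V ≥ V_ov = 2.21 V, the device is in saturation.
I_D = ½ k_n V_ov² = 0.5 × 6.45 × 2.21² = 15.8 mA.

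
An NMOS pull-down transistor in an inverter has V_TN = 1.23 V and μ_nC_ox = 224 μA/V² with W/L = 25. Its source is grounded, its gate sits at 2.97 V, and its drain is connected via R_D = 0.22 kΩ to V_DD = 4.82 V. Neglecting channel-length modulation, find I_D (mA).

I_D = 8.48 mA

V_GS = V_G = 2.97 V, so V_ov = 2.97 − 1.23 = 1.74 V.
k_n = μ_nC_ox · (W/L) = 5.6 mA/V².
Assume saturation: I_D = ½ k_n V_ov² = 0.5 × 5.6 × 1.74² = 8.48 mA, giving V_DS = V_DD − I_D R_D = 4.82 − 8.48 × 0.22 = 2.95 V.
V_DS = 2.95 V ≥ V_ov = 1.74 V, confirming saturation.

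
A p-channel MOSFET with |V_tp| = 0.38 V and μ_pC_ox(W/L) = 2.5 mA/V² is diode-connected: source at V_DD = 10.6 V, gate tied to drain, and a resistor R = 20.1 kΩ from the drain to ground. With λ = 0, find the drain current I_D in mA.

I_D = 0.478 mA

With gate tied to drain, V_SG = V_SD ≥ V_SG − |V_tp|, so the device is in saturation.
KCL at the drain: ½ k_p (V_SG − |V_tp|)² = (V_DD − V_SG)/R.
Let x = V_SG − 0.38. Then 25.1 x² + x − 10.22 = 0, giving x = 0.618 V (positive root), so V_SG = 0.998 V.
I_D = (V_DD − V_SG)/R = (10.6 − 0.998) / 20.1 = 0.478 mA.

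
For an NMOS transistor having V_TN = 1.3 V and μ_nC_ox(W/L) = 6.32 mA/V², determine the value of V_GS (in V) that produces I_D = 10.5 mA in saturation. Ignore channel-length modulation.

In saturation I_D = ½ k_n (V_GS − V_TN)², so V_GS − V_TN = √(2 I_D / k_n) = √(2 × 10.5 / 6.32) = 1.82 V.
V_GS = 1.3 + 1.82 = 3.12 V.

V_GS = 3.12 V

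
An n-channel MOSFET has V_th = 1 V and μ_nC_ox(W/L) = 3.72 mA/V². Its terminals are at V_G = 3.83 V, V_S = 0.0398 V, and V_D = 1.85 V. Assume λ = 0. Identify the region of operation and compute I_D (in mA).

Triode; I_D = 12.7 mA

V_GS = V_G − V_S = 3.83 − 0.0398 = 3.79 V; V_DS = V_D − V_S = 1.85 − 0.0398 = 1.81 V.
V_ov = V_GS − V_th = 3.79 − 1 = 2.79 V.
Since V_DS = 1.81 V < V_ov = 2.79 V, the device is in the triode region.
I_D = k_n [V_ov · V_DS − ½ V_DS²] = 3.72 × [2.79 × 1.81 − 0.5 × 1.81²] = 12.7 mA.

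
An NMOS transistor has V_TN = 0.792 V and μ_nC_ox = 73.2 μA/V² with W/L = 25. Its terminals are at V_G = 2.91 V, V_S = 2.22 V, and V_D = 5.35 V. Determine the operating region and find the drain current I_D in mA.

Cutoff; I_D = 0 mA

V_GS = V_G − V_S = 2.91 − 2.22 = 0.69 V; V_DS = V_D − V_S = 5.35 − 2.22 = 3.13 V.
V_GS = 0.69 V < V_TN = 0.792 V, so the transistor is in cutoff.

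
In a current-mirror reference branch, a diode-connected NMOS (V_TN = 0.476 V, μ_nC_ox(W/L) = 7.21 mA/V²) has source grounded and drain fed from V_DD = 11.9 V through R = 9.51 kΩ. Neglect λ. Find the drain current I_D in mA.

With gate tied to drain, V_GS = V_DS ≥ V_GS − V_TN, so the device is in saturation.
KCL at the drain: ½ k_n (V_GS − V_TN)² = (V_DD − V_GS)/R.
Let x = V_GS − 0.476. Then 34.3 x² + x − 11.42 = 0, giving x = 0.563 V (positive root), so V_GS = 1.04 V.
I_D = (V_DD − V_GS)/R = (11.9 − 1.04) / 9.51 = 1.14 mA.

I_D = 1.14 mA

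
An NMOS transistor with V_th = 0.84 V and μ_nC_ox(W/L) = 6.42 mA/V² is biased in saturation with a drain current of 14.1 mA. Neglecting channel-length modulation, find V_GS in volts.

V_GS = 2.94 V

In saturation I_D = ½ k_n (V_GS − V_th)², so V_GS − V_th = √(2 I_D / k_n) = √(2 × 14.1 / 6.42) = 2.1 V.
V_GS = 0.84 + 2.1 = 2.94 V.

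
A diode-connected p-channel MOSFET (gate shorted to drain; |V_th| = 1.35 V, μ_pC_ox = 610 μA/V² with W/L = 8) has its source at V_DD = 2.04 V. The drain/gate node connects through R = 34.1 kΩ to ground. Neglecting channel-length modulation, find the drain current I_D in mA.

With gate tied to drain, V_SG = V_SD ≥ V_SG − |V_th|, so the device is in saturation.
k_p = μ_pC_ox · (W/L) = 4.88 mA/V².
KCL at the drain: ½ k_p (V_SG − |V_th|)² = (V_DD − V_SG)/R.
Let x = V_SG − 1.35. Then 83.2 x² + x − 0.69 = 0, giving x = 0.0853 V (positive root), so V_SG = 1.44 V.
I_D = (V_DD − V_SG)/R = (2.04 − 1.44) / 34.1 = 0.0177 mA.

I_D = 0.0177 mA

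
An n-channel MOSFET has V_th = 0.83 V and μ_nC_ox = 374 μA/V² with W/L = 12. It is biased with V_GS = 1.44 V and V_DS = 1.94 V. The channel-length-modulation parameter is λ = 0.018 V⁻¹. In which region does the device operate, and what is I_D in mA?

Saturation; I_D = 0.864 mA

k_n = μ_nC_ox · (W/L) = 4.488 mA/V².
V_ov = V_GS − V_th = 1.44 − 0.83 = 0.61 V.
Since V_DS = 1.94 V ≥ V_ov = 0.61 V, the device is in saturation.
I_D = ½ k_n V_ov² (1 + λ V_DS) = 0.5 × 4.488 × 0.61² × (1 + 0.018 × 1.94) = 0.864 mA.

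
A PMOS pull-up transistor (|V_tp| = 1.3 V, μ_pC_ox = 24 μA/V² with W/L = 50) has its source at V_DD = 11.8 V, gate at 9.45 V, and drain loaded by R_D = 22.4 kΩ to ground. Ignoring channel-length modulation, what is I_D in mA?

I_D = 0.503 mA

V_SG = V_DD − V_G = 11.8 − 9.45 = 2.35 V, so V_ov = 2.35 − 1.3 = 1.05 V.
k_p = μ_pC_ox · (W/L) = 1.2 mA/V².
Assume saturation: I_D = ½ k_p V_ov² = 0.5 × 1.2 × 1.05² = 0.662 mA, giving V_SD = V_DD − I_D R_D = 11.8 − 0.662 × 22.4 = -3.02 V.
But -3.02 V < V_ov = 1.05 V, so the device is actually in triode.
In triode I_D = k_p[V_ov V_SD − ½ V_SD²] and I_D = (V_DD − V_SD)/R_D. Equating: 13.4 V_SD² − 29.22 V_SD + 11.8 = 0, giving V_SD = 0.536 V (the root below V_ov).
I_D = (11.8 − 0.536) / 22.4 = 0.503 mA.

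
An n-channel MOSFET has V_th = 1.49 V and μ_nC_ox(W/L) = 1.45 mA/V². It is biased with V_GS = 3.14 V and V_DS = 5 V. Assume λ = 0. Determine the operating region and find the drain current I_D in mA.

V_ov = V_GS − V_th = 3.14 − 1.49 = 1.65 V.
Since V_DS = 5 V ≥ V_ov = 1.65 V, the device is in saturation.
I_D = ½ k_n V_ov² = 0.5 × 1.45 × 1.65² = 1.97 mA.

Saturation; I_D = 1.97 mA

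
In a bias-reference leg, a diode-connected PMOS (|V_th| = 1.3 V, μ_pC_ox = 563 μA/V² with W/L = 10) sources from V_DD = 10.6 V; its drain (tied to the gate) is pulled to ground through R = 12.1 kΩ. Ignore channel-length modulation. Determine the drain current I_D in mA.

I_D = 0.727 mA

With gate tied to drain, V_SG = V_SD ≥ V_SG − |V_th|, so the device is in saturation.
k_p = μ_pC_ox · (W/L) = 5.63 mA/V².
KCL at the drain: ½ k_p (V_SG − |V_th|)² = (V_DD − V_SG)/R.
Let x = V_SG − 1.3. Then 34.1 x² + x − 9.3 = 0, giving x = 0.508 V (positive root), so V_SG = 1.81 V.
I_D = (V_DD − V_SG)/R = (10.6 − 1.81) / 12.1 = 0.727 mA.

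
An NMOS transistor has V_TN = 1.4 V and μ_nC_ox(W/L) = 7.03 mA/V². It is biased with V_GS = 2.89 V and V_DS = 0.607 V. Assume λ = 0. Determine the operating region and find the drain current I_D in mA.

Triode; I_D = 5.06 mA

V_ov = V_GS − V_TN = 2.89 − 1.4 = 1.49 V.
Since V_DS = 0.607 V < V_ov = 1.49 V, the device is in the triode region.
I_D = k_n [V_ov · V_DS − ½ V_DS²] = 7.03 × [1.49 × 0.607 − 0.5 × 0.607²] = 5.06 mA.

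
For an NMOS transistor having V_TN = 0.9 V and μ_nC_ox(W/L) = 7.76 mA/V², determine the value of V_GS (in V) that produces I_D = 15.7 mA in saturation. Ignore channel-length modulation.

In saturation I_D = ½ k_n (V_GS − V_TN)², so V_GS − V_TN = √(2 I_D / k_n) = √(2 × 15.7 / 7.76) = 2.01 V.
V_GS = 0.9 + 2.01 = 2.91 V.

V_GS = 2.91 V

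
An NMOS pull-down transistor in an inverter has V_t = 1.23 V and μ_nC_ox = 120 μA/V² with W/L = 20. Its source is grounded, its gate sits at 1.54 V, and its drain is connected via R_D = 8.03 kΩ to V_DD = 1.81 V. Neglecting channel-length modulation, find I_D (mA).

V_GS = V_G = 1.54 V, so V_ov = 1.54 − 1.23 = 0.31 V.
k_n = μ_nC_ox · (W/L) = 2.4 mA/V².
Assume saturation: I_D = ½ k_n V_ov² = 0.5 × 2.4 × 0.31² = 0.115 mA, giving V_DS = V_DD − I_D R_D = 1.81 − 0.115 × 8.03 = 0.884 V.
V_DS = 0.884 V ≥ V_ov = 0.31 V, confirming saturation.

I_D = 0.115 mA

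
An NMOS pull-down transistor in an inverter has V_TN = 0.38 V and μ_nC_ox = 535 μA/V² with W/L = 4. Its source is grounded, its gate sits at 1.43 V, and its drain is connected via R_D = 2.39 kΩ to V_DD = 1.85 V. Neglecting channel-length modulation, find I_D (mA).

I_D = 0.634 mA

V_GS = V_G = 1.43 V, so V_ov = 1.43 − 0.38 = 1.05 V.
k_n = μ_nC_ox · (W/L) = 2.14 mA/V².
Assume saturation: I_D = ½ k_n V_ov² = 0.5 × 2.14 × 1.05² = 1.18 mA, giving V_DS = V_DD − I_D R_D = 1.85 − 1.18 × 2.39 = -0.969 V.
But -0.969 V < V_ov = 1.05 V, so the device is actually in triode.
In triode I_D = k_n[V_ov V_DS − ½ V_DS²] and I_D = (V_DD − V_DS)/R_D. Equating: 2.56 V_DS² − 6.37 V_DS + 1.85 = 0, giving V_DS = 0.336 V (the root below V_ov).
I_D = (1.85 − 0.336) / 2.39 = 0.634 mA.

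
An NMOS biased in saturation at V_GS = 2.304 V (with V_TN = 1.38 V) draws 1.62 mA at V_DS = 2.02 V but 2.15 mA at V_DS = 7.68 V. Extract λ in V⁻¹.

λ = 0.0654 V⁻¹

With V_GS fixed, I_D ∝ (1 + λ V_DS) in saturation, so I_D2/I_D1 = (1 + λ V_DS2)/(1 + λ V_DS1).
2.15/1.62 = 1.327 = (1 + 7.68 λ)/(1 + 2.02 λ).
Solving: λ (I_D1 V_DS2 − I_D2 V_DS1) = I_D2 − I_D1, so λ = (2.15 − 1.62) / (1.62 × 7.68 − 2.15 × 2.02) = 0.53 / 8.1 = 0.0654 V⁻¹.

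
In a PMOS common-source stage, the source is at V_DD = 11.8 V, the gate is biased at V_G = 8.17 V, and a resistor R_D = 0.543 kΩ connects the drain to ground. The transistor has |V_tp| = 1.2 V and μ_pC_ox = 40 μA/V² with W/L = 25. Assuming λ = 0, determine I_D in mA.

I_D = 2.95 mA

V_SG = V_DD − V_G = 11.8 − 8.17 = 3.63 V, so V_ov = 3.63 − 1.2 = 2.43 V.
k_p = μ_pC_ox · (W/L) = 1 mA/V².
Assume saturation: I_D = ½ k_p V_ov² = 0.5 × 1 × 2.43² = 2.95 mA, giving V_SD = V_DD − I_D R_D = 11.8 − 2.95 × 0.543 = 10.2 V.
V_SD = 10.2 V ≥ V_ov = 2.43 V, confirming saturation.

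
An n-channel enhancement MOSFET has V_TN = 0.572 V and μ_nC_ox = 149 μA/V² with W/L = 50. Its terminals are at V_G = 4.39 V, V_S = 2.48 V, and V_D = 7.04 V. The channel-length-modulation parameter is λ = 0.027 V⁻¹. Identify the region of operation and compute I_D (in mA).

V_GS = V_G − V_S = 4.39 − 2.48 = 1.91 V; V_DS = V_D − V_S = 7.04 − 2.48 = 4.56 V.
k_n = μ_nC_ox · (W/L) = 7.45 mA/V².
V_ov = V_GS − V_TN = 1.91 − 0.572 = 1.34 V.
Since V_DS = 4.56 V ≥ V_ov = 1.34 V, the device is in saturation.
I_D = ½ k_n V_ov² (1 + λ V_DS) = 0.5 × 7.45 × 1.34² × (1 + 0.027 × 4.56) = 7.49 mA.

Saturation; I_D = 7.49 mA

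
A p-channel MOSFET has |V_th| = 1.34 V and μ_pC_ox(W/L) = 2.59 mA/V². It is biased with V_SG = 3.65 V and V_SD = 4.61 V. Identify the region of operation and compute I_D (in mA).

Saturation; I_D = 6.91 mA

V_ov = V_SG − |V_th| = 3.65 − 1.34 = 2.31 V.
Since V_SD = 4.61 V ≥ V_ov = 2.31 V, the device is in saturation.
I_D = ½ k_p V_ov² = 0.5 × 2.59 × 2.31² = 6.91 mA.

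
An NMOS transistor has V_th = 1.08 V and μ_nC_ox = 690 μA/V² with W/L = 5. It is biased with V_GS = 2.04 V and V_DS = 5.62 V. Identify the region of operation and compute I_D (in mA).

Saturation; I_D = 1.59 mA

k_n = μ_nC_ox · (W/L) = 3.45 mA/V².
V_ov = V_GS − V_th = 2.04 − 1.08 = 0.96 V.
Since V_DS = 5.62 V ≥ V_ov = 0.96 V, the device is in saturation.
I_D = ½ k_n V_ov² = 0.5 × 3.45 × 0.96² = 1.59 mA.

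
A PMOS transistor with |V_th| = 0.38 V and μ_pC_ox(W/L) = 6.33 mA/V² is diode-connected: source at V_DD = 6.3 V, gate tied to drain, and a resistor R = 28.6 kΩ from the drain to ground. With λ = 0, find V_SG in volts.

V_SG = 0.630 V

With gate tied to drain, V_SG = V_SD ≥ V_SG − |V_th|, so the device is in saturation.
KCL at the drain: ½ k_p (V_SG − |V_th|)² = (V_DD − V_SG)/R.
Let x = V_SG − 0.38. Then 90.5 x² + x − 5.92 = 0, giving x = 0.25 V (positive root), so V_SG = 0.63 V.
I_D = (V_DD − V_SG)/R = (6.3 − 0.63) / 28.6 = 0.198 mA.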